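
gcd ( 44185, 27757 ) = 1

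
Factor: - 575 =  - 5^2*23^1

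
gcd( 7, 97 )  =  1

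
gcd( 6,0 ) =6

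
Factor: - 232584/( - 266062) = 2^2*3^1*11^1*151^( - 1) = 132/151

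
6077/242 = 25 + 27/242 = 25.11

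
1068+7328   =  8396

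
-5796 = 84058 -89854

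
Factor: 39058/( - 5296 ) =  - 59/8 = - 2^ ( - 3)*59^1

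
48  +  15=63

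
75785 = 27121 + 48664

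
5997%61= 19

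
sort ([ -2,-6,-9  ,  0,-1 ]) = [ - 9 ,-6, - 2,-1 , 0 ]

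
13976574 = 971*14394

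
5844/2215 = 2 + 1414/2215= 2.64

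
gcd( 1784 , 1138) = 2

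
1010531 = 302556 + 707975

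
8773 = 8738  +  35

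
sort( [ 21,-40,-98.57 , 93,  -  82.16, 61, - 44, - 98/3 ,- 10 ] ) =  [-98.57, - 82.16, - 44,-40 , - 98/3 , -10, 21 , 61, 93]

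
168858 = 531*318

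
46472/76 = 11618/19 = 611.47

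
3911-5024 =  - 1113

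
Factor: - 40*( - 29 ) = 1160=2^3*5^1*29^1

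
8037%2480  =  597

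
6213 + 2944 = 9157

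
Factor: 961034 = 2^1*480517^1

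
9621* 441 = 4242861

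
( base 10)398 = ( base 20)JI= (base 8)616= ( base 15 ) 1b8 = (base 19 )11I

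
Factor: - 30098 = -2^1 * 101^1*149^1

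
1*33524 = 33524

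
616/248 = 77/31=2.48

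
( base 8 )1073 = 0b1000111011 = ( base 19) 1b1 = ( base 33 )ha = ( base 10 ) 571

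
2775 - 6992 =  - 4217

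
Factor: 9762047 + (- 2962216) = 6799831^1 = 6799831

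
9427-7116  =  2311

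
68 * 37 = 2516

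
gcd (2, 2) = 2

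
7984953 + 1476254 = 9461207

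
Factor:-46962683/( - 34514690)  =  2^( - 1 )*5^( - 1 )*7^( - 1)*3257^1*14419^1*493067^( - 1) 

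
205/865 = 41/173 = 0.24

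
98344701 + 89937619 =188282320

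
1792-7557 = -5765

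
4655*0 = 0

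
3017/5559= 3017/5559 = 0.54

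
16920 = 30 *564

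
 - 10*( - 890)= 8900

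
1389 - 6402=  - 5013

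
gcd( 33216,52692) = 12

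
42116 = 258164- 216048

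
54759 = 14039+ 40720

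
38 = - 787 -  - 825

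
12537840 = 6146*2040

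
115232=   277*416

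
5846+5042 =10888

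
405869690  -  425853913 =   -  19984223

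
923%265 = 128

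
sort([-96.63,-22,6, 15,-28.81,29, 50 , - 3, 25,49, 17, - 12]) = [-96.63,-28.81, - 22, - 12,  -  3, 6,15, 17,  25, 29,49,50] 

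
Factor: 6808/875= 2^3*5^(  -  3)*7^( - 1)*23^1*37^1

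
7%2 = 1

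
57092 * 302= 17241784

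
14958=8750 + 6208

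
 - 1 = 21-22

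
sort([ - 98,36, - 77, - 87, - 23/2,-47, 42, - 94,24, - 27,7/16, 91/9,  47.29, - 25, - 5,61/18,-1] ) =[ - 98, - 94, - 87, - 77, - 47, - 27,- 25, - 23/2,-5, - 1,7/16,61/18,91/9,24,36, 42,47.29]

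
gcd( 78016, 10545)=1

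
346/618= 173/309 = 0.56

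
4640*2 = 9280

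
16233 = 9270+6963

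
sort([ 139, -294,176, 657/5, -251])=[ - 294, - 251, 657/5, 139, 176] 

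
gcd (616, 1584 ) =88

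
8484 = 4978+3506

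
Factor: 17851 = 17851^1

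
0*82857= 0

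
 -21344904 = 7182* ( - 2972 )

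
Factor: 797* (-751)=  - 751^1*797^1 = - 598547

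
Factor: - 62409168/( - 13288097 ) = 2^4 * 3^2*43^1* 311^( - 1)*10079^1 * 42727^(-1) 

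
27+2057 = 2084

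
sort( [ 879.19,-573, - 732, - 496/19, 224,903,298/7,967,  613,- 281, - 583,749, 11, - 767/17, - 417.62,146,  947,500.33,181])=[-732, - 583, -573, - 417.62, - 281, - 767/17, - 496/19,11,298/7,146,181, 224, 500.33,  613, 749, 879.19, 903,947, 967]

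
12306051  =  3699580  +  8606471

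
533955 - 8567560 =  - 8033605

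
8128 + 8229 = 16357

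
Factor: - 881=- 881^1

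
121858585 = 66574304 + 55284281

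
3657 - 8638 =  - 4981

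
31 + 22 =53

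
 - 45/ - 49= 45/49 = 0.92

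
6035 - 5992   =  43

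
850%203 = 38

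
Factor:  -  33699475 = -5^2*  929^1*1451^1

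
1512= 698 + 814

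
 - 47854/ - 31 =47854/31=1543.68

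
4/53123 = 4/53123 = 0.00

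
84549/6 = 14091 + 1/2=   14091.50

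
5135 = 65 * 79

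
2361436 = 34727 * 68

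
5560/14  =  2780/7 = 397.14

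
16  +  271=287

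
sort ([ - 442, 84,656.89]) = [ - 442,84,656.89 ]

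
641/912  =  641/912 = 0.70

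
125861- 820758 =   -  694897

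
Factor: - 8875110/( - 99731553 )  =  2^1 * 5^1*295837^1*33243851^(-1) = 2958370/33243851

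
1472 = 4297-2825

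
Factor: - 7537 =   -  7537^1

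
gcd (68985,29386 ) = 7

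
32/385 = 32/385 = 0.08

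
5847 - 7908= - 2061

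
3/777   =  1/259  =  0.00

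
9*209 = 1881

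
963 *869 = 836847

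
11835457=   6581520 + 5253937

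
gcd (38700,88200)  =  900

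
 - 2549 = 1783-4332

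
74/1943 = 74/1943  =  0.04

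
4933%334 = 257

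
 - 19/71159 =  - 19/71159 = -0.00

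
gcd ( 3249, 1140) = 57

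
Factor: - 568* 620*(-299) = 105295840 = 2^5*5^1*13^1*23^1*31^1*71^1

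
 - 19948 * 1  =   - 19948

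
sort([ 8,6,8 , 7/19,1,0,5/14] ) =[ 0,5/14,7/19,1,6, 8,8]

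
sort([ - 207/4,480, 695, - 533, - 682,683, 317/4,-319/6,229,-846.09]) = [ -846.09 ,-682,-533,-319/6, - 207/4,  317/4,229, 480,683,695]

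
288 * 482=138816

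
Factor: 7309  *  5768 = 42158312 = 2^3*7^1*103^1*7309^1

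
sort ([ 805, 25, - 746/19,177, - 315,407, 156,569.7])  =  [ - 315, - 746/19 , 25, 156,177,407, 569.7, 805]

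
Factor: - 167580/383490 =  - 1862/4261 = -2^1 * 7^2*19^1*4261^( - 1)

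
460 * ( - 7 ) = -3220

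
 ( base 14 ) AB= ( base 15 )A1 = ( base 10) 151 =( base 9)177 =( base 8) 227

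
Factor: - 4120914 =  - 2^1*3^1 *7^1*59^1*1663^1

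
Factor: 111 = 3^1*37^1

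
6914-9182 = -2268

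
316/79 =4  =  4.00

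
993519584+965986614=1959506198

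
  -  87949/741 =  - 87949/741 = -  118.69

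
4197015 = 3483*1205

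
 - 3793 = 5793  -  9586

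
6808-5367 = 1441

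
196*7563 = 1482348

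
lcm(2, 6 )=6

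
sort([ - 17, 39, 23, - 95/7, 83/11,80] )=[ - 17, - 95/7,83/11, 23 , 39, 80]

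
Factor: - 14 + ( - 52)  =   - 2^1*3^1*11^1 = -  66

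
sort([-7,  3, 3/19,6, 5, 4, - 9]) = [  -  9, - 7, 3/19 , 3, 4,  5, 6 ]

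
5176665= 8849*585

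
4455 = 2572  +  1883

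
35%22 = 13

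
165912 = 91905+74007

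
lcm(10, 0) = 0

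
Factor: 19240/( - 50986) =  - 20/53 = - 2^2*5^1*53^( - 1)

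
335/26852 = 335/26852 = 0.01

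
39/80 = 39/80  =  0.49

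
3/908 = 3/908 = 0.00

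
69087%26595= 15897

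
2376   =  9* 264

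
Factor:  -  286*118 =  - 2^2* 11^1  *  13^1*59^1 = - 33748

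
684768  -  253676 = 431092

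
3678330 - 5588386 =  - 1910056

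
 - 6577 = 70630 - 77207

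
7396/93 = 7396/93 = 79.53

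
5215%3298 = 1917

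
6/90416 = 3/45208 = 0.00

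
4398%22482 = 4398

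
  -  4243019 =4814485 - 9057504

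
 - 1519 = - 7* 217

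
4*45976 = 183904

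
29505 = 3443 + 26062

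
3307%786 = 163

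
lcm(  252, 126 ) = 252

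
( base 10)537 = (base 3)201220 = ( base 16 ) 219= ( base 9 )656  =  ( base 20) 16h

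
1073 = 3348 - 2275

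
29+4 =33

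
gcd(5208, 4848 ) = 24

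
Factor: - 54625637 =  - 11^1*4965967^1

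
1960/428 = 490/107 = 4.58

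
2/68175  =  2/68175=   0.00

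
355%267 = 88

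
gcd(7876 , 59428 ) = 716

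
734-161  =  573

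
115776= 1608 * 72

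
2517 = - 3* ( - 839 )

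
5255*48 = 252240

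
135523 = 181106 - 45583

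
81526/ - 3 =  -81526/3 =- 27175.33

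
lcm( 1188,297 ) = 1188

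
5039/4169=1 + 870/4169 = 1.21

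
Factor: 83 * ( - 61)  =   -5063 = - 61^1*83^1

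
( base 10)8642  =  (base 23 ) g7h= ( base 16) 21C2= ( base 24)f02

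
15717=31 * 507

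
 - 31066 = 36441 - 67507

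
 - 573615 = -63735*9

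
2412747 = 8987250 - 6574503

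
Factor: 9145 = 5^1*31^1*59^1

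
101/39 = 2 + 23/39 = 2.59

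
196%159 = 37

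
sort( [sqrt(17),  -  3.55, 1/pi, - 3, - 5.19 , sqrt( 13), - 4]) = [  -  5.19 , - 4, - 3.55, - 3,1/pi, sqrt( 13),  sqrt(17)]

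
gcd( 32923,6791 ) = 1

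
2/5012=1/2506 = 0.00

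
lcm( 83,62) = 5146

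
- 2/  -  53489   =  2/53489 = 0.00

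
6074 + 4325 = 10399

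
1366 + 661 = 2027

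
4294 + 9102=13396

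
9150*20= 183000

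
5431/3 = 1810 + 1/3= 1810.33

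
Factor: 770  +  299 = 1069 =1069^1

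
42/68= 21/34 =0.62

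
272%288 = 272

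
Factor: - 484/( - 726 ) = 2^1 * 3^( - 1)=2/3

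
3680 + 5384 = 9064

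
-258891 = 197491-456382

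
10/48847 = 10/48847=0.00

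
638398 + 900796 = 1539194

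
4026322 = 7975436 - 3949114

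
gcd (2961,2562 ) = 21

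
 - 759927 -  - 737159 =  - 22768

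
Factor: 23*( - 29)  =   - 23^1 * 29^1= - 667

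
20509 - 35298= - 14789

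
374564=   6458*58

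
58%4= 2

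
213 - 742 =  - 529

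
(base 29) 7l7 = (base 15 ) 1dd8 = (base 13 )2C63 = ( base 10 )6503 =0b1100101100111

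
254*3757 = 954278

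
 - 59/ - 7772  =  59/7772  =  0.01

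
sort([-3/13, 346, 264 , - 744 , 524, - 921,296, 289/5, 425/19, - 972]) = [ - 972, - 921, -744, - 3/13, 425/19,289/5,264 , 296 , 346, 524] 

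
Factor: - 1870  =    -  2^1*5^1*11^1*17^1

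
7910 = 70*113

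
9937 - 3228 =6709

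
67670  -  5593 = 62077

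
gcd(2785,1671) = 557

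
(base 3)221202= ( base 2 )1010110111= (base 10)695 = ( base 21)1C2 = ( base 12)49B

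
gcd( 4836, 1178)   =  62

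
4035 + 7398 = 11433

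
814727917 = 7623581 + 807104336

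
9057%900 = 57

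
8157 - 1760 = 6397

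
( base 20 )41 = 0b1010001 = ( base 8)121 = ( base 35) 2b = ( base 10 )81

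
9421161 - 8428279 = 992882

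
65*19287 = 1253655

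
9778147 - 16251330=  - 6473183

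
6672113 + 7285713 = 13957826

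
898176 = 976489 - 78313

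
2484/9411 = 828/3137 = 0.26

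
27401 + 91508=118909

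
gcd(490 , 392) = 98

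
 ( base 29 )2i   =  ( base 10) 76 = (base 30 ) 2g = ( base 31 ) 2E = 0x4c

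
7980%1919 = 304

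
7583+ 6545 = 14128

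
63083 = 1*63083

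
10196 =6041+4155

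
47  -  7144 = -7097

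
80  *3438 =275040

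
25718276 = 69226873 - 43508597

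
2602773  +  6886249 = 9489022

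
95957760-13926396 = 82031364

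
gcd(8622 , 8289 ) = 9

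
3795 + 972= 4767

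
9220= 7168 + 2052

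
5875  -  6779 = -904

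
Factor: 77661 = 3^2*8629^1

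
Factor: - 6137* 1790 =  - 10985230 = - 2^1* 5^1*17^1*19^2*179^1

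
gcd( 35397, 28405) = 437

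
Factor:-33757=-33757^1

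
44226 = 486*91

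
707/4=707/4 = 176.75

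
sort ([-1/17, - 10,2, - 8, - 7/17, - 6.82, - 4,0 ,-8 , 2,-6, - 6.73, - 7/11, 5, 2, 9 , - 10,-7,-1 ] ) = [-10, - 10,-8, - 8, - 7 , - 6.82, -6.73  , - 6, - 4, - 1, - 7/11, - 7/17,  -  1/17, 0,2,2,2,5,9 ]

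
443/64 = 6 + 59/64 = 6.92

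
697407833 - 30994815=666413018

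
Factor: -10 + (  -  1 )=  - 11= -11^1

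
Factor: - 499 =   -  499^1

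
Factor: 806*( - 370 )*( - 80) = 23857600 = 2^6*5^2*13^1*31^1*37^1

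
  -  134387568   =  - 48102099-86285469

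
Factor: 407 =11^1 * 37^1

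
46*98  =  4508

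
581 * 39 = 22659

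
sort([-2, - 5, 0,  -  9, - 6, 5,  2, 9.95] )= [ - 9, - 6 , - 5, - 2, 0, 2, 5, 9.95]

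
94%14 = 10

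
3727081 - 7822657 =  - 4095576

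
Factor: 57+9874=9931^1 = 9931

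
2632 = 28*94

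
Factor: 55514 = 2^1*  41^1*677^1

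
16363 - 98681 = -82318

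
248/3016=31/377 = 0.08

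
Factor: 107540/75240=283/198 =2^(-1)*3^ (-2)*11^ ( - 1 )*283^1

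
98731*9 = 888579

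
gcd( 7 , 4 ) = 1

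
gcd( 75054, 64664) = 2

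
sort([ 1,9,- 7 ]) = [-7, 1,9]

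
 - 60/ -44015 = 12/8803 = 0.00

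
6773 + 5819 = 12592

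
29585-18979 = 10606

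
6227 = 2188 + 4039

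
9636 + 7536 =17172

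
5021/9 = 5021/9 =557.89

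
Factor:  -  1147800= - 2^3 *3^1* 5^2*1913^1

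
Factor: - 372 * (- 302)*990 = 111220560 = 2^4*3^3*5^1*11^1*31^1*151^1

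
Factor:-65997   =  -3^2*7333^1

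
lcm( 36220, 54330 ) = 108660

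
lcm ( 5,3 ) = 15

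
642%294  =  54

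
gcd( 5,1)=1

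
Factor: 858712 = 2^3* 107339^1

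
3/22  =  3/22 = 0.14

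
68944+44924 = 113868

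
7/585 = 7/585=0.01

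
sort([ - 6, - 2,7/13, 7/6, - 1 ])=[ - 6, - 2,-1 , 7/13 , 7/6 ]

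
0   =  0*( - 6899)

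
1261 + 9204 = 10465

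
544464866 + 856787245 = 1401252111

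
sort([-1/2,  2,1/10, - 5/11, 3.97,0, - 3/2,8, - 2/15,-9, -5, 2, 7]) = [  -  9, - 5, - 3/2,-1/2, - 5/11, - 2/15,0, 1/10, 2, 2, 3.97, 7, 8 ]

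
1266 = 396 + 870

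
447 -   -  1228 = 1675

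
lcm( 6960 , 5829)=466320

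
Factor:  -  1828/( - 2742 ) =2/3 = 2^1*3^( - 1) 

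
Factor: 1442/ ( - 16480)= - 2^( - 4)*5^ ( - 1)*7^1= -7/80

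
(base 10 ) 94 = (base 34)2Q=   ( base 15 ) 64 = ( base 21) 4A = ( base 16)5E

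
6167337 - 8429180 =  - 2261843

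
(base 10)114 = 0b1110010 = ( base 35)39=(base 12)96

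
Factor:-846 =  - 2^1*3^2 * 47^1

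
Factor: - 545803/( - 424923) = 3^(-1)* 139^(  -  1)*673^1 * 811^1*1019^(- 1)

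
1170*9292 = 10871640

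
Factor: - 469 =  - 7^1*67^1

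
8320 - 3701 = 4619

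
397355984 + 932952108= 1330308092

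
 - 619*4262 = - 2638178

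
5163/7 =5163/7 = 737.57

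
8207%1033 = 976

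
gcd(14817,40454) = 1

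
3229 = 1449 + 1780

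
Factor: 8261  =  11^1  *  751^1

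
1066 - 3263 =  - 2197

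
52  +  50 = 102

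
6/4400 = 3/2200 = 0.00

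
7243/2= 7243/2 =3621.50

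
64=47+17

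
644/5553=644/5553=0.12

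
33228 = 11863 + 21365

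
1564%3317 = 1564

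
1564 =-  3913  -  -5477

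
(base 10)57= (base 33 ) 1O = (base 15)3C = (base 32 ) 1p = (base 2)111001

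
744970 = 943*790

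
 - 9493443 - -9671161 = 177718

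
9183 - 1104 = 8079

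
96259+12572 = 108831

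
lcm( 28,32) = 224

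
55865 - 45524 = 10341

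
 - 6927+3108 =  - 3819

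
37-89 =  - 52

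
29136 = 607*48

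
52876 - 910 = 51966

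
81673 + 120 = 81793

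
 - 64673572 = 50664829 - 115338401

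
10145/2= 10145/2=5072.50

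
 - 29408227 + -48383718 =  - 77791945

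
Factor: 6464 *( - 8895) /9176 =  - 2^3*3^1 * 5^1*31^( - 1 )*37^( - 1 )*101^1*593^1 = - 7187160/1147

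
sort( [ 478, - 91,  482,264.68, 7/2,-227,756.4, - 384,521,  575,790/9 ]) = [ - 384, - 227, - 91,7/2,  790/9,264.68,478,  482,521,  575,756.4] 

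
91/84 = 1+1/12 = 1.08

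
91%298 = 91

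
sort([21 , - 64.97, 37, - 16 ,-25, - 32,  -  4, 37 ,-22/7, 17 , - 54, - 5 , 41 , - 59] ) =[ - 64.97, - 59, - 54, - 32, - 25, - 16, - 5 , - 4 , - 22/7 , 17 , 21, 37 , 37 , 41 ] 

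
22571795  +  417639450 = 440211245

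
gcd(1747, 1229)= 1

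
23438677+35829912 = 59268589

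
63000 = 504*125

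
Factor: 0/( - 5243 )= 0 = 0^1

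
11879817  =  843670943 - 831791126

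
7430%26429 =7430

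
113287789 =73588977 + 39698812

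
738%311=116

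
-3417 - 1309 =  - 4726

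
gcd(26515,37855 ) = 5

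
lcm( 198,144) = 1584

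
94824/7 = 13546 +2/7 = 13546.29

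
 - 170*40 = -6800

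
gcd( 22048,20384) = 416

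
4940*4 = 19760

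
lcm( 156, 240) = 3120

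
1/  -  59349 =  - 1/59349 = -0.00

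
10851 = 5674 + 5177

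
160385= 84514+75871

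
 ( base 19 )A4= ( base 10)194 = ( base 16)c2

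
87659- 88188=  - 529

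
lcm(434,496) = 3472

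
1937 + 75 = 2012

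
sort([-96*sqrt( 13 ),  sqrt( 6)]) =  [ - 96*sqrt(13 ),sqrt( 6) ] 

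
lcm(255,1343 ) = 20145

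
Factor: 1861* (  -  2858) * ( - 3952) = 21019652576= 2^5*13^1*19^1*1429^1 * 1861^1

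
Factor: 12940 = 2^2*5^1*647^1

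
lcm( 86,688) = 688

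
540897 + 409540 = 950437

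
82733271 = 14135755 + 68597516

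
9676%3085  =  421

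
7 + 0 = 7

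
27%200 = 27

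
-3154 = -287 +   -  2867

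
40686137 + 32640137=73326274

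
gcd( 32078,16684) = 86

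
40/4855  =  8/971 = 0.01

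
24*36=864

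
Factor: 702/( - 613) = - 2^1 * 3^3*13^1 * 613^( - 1 ) 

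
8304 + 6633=14937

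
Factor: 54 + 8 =2^1*31^1= 62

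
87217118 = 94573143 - 7356025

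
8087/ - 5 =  - 8087/5 = - 1617.40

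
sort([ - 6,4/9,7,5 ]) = [- 6, 4/9,5,7]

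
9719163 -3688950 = 6030213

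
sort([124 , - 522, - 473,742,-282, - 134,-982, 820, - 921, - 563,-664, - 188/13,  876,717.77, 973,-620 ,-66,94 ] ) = [ - 982,-921,-664,-620,-563,-522, - 473, - 282,-134,-66 , - 188/13 , 94, 124,717.77,  742,820, 876, 973 ]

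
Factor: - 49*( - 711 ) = 34839 =3^2*7^2*79^1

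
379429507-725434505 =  - 346004998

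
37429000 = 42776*875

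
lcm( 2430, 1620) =4860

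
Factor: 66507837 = 3^1 * 11^1*661^1*3049^1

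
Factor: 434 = 2^1*7^1*31^1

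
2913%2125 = 788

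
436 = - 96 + 532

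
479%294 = 185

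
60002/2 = 30001 = 30001.00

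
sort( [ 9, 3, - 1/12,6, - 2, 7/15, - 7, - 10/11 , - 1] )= [- 7, - 2,-1 , - 10/11, - 1/12, 7/15, 3, 6,9] 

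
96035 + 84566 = 180601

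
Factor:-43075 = -5^2*1723^1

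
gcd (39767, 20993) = 7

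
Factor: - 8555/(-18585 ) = 3^( - 2 ) * 7^(-1)*29^1  =  29/63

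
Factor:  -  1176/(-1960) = 3^1*5^(  -  1 )  =  3/5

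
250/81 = 250/81 = 3.09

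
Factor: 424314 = 2^1 * 3^2*11^1*2143^1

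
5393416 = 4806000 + 587416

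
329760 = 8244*40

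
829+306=1135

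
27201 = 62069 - 34868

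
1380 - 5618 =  - 4238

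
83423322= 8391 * 9942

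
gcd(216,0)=216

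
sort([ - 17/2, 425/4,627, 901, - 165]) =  [ - 165, - 17/2, 425/4 , 627 , 901 ]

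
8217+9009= 17226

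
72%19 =15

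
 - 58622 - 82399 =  - 141021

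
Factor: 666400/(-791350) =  - 2^4*19^(  -  1) =- 16/19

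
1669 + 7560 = 9229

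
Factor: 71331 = 3^1*13^1*31^1*59^1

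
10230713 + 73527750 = 83758463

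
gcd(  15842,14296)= 2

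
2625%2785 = 2625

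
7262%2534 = 2194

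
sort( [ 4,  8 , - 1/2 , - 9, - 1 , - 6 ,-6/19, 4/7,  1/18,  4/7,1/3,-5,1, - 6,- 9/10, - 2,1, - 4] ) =[ - 9 , - 6, - 6,-5, - 4 , - 2, - 1,-9/10,- 1/2,-6/19,  1/18 , 1/3, 4/7, 4/7 , 1, 1,4 , 8] 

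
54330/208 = 27165/104 = 261.20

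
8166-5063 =3103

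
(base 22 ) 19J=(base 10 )701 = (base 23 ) 17b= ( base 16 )2BD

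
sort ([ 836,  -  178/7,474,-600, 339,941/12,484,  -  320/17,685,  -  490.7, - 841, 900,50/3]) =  [-841,-600, - 490.7,-178/7,  -  320/17,50/3, 941/12 , 339, 474 , 484,685,836,900 ] 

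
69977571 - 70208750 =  - 231179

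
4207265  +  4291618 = 8498883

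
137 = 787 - 650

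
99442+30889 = 130331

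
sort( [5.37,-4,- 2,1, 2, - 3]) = [- 4, - 3,  -  2, 1,2 , 5.37]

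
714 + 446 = 1160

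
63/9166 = 63/9166 = 0.01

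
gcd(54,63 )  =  9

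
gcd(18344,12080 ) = 8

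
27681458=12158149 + 15523309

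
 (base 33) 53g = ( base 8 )12670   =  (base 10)5560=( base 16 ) 15B8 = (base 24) 9FG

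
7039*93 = 654627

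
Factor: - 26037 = -3^2*11^1 *263^1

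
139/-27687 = -139/27687 = -0.01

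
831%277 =0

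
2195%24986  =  2195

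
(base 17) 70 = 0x77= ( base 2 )1110111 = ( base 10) 119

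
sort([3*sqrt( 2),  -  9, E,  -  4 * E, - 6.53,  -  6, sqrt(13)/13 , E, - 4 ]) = [ - 4*E,-9, - 6.53,-6,-4,sqrt (13)/13, E , E, 3*sqrt( 2 ) ] 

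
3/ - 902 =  - 3/902 = - 0.00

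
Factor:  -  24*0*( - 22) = 0  =  0^1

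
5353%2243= 867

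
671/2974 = 671/2974 = 0.23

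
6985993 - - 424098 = 7410091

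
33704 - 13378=20326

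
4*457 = 1828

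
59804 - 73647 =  - 13843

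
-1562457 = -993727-568730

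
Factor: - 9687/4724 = - 2^( - 2 )*3^1*1181^( - 1 )*3229^1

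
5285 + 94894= 100179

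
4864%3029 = 1835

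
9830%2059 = 1594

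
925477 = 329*2813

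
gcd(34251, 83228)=1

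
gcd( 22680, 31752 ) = 4536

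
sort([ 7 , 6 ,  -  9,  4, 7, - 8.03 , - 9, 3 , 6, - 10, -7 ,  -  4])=[ - 10 , - 9,-9, - 8.03 , - 7, - 4, 3, 4, 6 , 6,7, 7 ] 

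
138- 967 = - 829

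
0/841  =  0 = 0.00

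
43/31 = 43/31 = 1.39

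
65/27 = 2 + 11/27= 2.41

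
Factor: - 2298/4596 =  - 2^( - 1 ) = -1/2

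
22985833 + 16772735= 39758568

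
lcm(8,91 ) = 728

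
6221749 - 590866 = 5630883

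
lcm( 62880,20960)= 62880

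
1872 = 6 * 312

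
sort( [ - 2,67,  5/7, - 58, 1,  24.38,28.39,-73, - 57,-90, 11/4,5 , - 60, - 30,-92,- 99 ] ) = [- 99, - 92 ,-90,  -  73, - 60, - 58,  -  57, - 30, - 2, 5/7,  1,11/4,5, 24.38, 28.39,67]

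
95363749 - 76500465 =18863284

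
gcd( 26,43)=1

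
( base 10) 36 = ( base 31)15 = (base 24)1C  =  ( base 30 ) 16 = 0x24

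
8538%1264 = 954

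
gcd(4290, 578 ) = 2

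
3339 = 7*477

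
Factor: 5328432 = 2^4*3^2*37003^1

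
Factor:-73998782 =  - 2^1*11^1*13^1*258737^1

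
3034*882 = 2675988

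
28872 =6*4812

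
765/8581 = 765/8581   =  0.09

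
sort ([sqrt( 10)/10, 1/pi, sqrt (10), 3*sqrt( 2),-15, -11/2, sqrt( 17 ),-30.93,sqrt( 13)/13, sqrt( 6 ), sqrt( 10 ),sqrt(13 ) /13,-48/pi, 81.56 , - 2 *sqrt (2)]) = [-30.93, - 48/pi, - 15  , - 11/2, -2*sqrt( 2),sqrt( 13)/13,sqrt( 13 ) /13,sqrt( 10 ) /10, 1/pi, sqrt( 6),sqrt( 10) , sqrt(10), sqrt ( 17),  3*sqrt( 2 ), 81.56]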